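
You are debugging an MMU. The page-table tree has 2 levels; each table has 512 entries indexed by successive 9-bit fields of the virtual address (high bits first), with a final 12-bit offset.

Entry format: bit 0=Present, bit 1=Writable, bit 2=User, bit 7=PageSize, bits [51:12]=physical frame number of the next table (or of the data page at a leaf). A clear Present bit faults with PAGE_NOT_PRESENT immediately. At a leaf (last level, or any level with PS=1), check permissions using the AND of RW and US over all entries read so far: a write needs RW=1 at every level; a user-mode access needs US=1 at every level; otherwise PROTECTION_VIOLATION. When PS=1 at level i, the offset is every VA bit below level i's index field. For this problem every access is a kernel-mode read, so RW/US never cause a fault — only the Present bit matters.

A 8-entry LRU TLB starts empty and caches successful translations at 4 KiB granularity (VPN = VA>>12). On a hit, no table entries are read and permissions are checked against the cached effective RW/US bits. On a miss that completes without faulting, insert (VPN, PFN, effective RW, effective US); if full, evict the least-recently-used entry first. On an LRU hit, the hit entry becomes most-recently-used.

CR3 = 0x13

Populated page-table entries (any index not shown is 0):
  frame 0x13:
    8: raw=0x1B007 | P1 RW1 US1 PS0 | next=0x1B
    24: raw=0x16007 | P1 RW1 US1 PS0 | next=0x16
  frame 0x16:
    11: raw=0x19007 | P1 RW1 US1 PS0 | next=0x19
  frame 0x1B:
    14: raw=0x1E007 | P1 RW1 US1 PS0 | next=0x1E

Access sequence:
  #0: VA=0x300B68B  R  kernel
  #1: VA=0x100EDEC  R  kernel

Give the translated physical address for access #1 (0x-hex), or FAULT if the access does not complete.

Walk each access:
#0 VA=0x300B68B (r,kernel):
  L0 @0x13[24] → 0x16007  P=1,RW=1,US=1,PS=0
  L1 @0x16[11] → 0x19007  P=1,RW=1,US=1,PS=0
  ✓ 0x1968B  — 2 lookups
#1 VA=0x100EDEC (r,kernel):
  L0 @0x13[8] → 0x1B007  P=1,RW=1,US=1,PS=0
  L1 @0x1B[14] → 0x1E007  P=1,RW=1,US=1,PS=0
  ✓ 0x1EDEC  — 2 lookups

Access #1 PA: 0x1EDEC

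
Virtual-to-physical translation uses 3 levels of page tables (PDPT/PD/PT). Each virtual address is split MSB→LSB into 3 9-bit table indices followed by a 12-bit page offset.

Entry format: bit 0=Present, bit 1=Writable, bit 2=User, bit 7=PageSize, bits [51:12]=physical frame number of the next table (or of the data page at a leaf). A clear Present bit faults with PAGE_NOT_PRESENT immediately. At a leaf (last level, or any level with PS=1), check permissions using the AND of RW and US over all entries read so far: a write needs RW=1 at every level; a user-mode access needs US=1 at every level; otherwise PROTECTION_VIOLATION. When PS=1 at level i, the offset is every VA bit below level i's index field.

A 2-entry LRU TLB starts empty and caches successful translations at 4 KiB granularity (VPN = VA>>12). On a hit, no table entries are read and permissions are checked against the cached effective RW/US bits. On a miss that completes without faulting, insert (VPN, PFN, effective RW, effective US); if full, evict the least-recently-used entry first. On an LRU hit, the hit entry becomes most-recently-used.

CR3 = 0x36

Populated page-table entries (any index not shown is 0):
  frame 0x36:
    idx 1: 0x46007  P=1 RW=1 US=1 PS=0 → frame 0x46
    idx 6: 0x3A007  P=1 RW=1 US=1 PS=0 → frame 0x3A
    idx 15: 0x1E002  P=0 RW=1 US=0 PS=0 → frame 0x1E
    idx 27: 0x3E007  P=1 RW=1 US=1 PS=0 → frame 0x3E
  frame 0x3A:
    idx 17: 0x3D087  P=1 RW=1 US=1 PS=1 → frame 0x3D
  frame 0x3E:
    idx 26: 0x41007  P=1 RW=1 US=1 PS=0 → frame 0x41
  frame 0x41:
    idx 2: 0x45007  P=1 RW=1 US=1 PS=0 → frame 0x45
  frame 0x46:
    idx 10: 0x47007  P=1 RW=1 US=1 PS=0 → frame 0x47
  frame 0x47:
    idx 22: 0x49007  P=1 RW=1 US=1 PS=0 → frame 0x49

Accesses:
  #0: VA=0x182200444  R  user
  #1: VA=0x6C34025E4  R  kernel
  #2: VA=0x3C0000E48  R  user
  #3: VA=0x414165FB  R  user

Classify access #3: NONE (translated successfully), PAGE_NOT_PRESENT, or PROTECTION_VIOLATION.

Per-access translation:
#0 VA=0x182200444 (r,user):
  L0: frame=0x36 idx=6 entry=0x3A007 [P=1 RW=1 US=1 PS=0]
  L1: frame=0x3A idx=17 entry=0x3D087 [P=1 RW=1 US=1 PS=1]
  ✓ 0x3D444 (huge @L1)  — 2 lookups
#1 VA=0x6C34025E4 (r,kernel):
  L0: frame=0x36 idx=27 entry=0x3E007 [P=1 RW=1 US=1 PS=0]
  L1: frame=0x3E idx=26 entry=0x41007 [P=1 RW=1 US=1 PS=0]
  L2: frame=0x41 idx=2 entry=0x45007 [P=1 RW=1 US=1 PS=0]
  ✓ 0x455E4  — 3 lookups
#2 VA=0x3C0000E48 (r,user):
  L0: frame=0x36 idx=15 entry=0x1E002 [P=0 RW=1 US=0 PS=0]
  ⇒ fault: PAGE_NOT_PRESENT  — 1 lookups
#3 VA=0x414165FB (r,user):
  L0: frame=0x36 idx=1 entry=0x46007 [P=1 RW=1 US=1 PS=0]
  L1: frame=0x46 idx=10 entry=0x47007 [P=1 RW=1 US=1 PS=0]
  L2: frame=0x47 idx=22 entry=0x49007 [P=1 RW=1 US=1 PS=0]
  ✓ 0x495FB  — 3 lookups

Access #3 fault: NONE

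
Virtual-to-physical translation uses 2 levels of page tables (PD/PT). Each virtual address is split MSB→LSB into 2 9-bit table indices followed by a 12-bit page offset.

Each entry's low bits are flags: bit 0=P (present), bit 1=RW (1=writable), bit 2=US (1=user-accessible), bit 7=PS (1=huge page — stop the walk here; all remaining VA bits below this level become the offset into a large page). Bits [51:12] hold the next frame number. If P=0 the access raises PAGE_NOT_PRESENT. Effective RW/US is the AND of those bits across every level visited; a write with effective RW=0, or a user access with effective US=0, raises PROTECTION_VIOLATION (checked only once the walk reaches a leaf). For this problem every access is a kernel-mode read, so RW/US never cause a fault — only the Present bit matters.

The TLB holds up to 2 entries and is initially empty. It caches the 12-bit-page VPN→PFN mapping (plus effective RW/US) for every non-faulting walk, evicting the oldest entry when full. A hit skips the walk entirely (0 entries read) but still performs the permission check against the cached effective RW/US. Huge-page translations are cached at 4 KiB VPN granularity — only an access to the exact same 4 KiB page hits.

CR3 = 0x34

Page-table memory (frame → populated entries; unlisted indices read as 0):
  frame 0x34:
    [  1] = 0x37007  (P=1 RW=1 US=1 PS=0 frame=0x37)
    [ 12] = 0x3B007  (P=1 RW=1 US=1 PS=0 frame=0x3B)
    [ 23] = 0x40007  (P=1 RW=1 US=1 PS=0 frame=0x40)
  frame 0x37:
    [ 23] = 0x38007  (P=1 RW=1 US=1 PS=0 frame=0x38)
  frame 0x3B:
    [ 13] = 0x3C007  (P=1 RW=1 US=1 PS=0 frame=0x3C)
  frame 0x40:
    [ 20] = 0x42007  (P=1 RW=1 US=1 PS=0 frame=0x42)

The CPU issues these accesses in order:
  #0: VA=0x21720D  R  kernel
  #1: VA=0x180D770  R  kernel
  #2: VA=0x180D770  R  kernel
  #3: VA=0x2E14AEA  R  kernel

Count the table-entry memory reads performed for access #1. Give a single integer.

Per-access translation:
#0 VA=0x21720D (r,kernel):
  lvl0: tbl 0x34, slot 1 ⇒ 0x37007 (P1/RW1/US1/PS0)
  lvl1: tbl 0x37, slot 23 ⇒ 0x38007 (P1/RW1/US1/PS0)
  → PA=0x3820D  (2 entries read)
#1 VA=0x180D770 (r,kernel):
  lvl0: tbl 0x34, slot 12 ⇒ 0x3B007 (P1/RW1/US1/PS0)
  lvl1: tbl 0x3B, slot 13 ⇒ 0x3C007 (P1/RW1/US1/PS0)
  → PA=0x3C770  (2 entries read)
#2 VA=0x180D770 (r,kernel):
  TLB hit vpn=0x180D → PA=0x3C770
#3 VA=0x2E14AEA (r,kernel):
  lvl0: tbl 0x34, slot 23 ⇒ 0x40007 (P1/RW1/US1/PS0)
  lvl1: tbl 0x40, slot 20 ⇒ 0x42007 (P1/RW1/US1/PS0)
  → PA=0x42AEA  (2 entries read)

Entries read for #1: 2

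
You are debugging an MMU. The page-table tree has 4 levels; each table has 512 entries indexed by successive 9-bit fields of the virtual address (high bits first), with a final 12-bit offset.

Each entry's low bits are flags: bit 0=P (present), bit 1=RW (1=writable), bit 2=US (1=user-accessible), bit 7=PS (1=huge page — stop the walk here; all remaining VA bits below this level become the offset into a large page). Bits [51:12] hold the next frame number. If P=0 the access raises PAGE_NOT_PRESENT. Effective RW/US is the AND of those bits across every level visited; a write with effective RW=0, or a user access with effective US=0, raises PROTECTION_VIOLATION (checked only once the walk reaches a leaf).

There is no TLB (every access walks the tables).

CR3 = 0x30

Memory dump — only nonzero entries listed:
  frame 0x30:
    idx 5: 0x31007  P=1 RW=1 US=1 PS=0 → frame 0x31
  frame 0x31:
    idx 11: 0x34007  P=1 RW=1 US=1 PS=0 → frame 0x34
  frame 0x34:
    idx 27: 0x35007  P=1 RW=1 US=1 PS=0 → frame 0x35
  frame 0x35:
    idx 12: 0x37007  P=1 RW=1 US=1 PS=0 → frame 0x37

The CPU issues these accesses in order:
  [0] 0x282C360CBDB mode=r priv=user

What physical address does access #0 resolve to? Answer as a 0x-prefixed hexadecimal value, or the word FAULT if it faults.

Trace:
#0 VA=0x282C360CBDB (r,user):
  L0: frame=0x30 idx=5 entry=0x31007 [P=1 RW=1 US=1 PS=0]
  L1: frame=0x31 idx=11 entry=0x34007 [P=1 RW=1 US=1 PS=0]
  L2: frame=0x34 idx=27 entry=0x35007 [P=1 RW=1 US=1 PS=0]
  L3: frame=0x35 idx=12 entry=0x37007 [P=1 RW=1 US=1 PS=0]
  ✓ 0x37BDB  — 4 lookups

Access #0 PA: 0x37BDB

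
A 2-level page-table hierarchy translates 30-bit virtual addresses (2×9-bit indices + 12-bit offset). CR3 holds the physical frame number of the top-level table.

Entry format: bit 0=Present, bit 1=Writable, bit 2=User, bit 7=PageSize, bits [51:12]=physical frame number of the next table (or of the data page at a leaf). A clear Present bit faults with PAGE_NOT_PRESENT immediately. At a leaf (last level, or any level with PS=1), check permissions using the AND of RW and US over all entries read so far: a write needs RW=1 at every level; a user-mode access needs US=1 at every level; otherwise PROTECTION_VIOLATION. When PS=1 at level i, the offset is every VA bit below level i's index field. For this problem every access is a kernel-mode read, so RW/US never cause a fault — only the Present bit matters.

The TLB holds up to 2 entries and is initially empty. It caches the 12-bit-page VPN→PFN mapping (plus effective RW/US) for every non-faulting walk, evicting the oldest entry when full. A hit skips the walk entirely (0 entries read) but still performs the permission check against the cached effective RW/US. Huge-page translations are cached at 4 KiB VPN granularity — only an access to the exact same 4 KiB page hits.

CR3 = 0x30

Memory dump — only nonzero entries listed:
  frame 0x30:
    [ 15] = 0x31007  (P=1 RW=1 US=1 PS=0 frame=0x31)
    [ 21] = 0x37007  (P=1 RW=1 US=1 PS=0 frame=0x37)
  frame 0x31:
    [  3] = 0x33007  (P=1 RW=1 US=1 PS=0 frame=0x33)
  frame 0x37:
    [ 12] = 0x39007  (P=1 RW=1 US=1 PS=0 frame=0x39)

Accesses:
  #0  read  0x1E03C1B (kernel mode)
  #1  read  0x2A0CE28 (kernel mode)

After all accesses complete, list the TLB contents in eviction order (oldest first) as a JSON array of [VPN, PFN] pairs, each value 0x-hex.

Walk each access:
#0 VA=0x1E03C1B (r,kernel):
  L0 @0x30[15] → 0x31007  P=1,RW=1,US=1,PS=0
  L1 @0x31[3] → 0x33007  P=1,RW=1,US=1,PS=0
  → PA=0x33C1B  (2 entries read)
#1 VA=0x2A0CE28 (r,kernel):
  L0 @0x30[21] → 0x37007  P=1,RW=1,US=1,PS=0
  L1 @0x37[12] → 0x39007  P=1,RW=1,US=1,PS=0
  → PA=0x39E28  (2 entries read)

TLB: [["0x1E03", "0x33"], ["0x2A0C", "0x39"]]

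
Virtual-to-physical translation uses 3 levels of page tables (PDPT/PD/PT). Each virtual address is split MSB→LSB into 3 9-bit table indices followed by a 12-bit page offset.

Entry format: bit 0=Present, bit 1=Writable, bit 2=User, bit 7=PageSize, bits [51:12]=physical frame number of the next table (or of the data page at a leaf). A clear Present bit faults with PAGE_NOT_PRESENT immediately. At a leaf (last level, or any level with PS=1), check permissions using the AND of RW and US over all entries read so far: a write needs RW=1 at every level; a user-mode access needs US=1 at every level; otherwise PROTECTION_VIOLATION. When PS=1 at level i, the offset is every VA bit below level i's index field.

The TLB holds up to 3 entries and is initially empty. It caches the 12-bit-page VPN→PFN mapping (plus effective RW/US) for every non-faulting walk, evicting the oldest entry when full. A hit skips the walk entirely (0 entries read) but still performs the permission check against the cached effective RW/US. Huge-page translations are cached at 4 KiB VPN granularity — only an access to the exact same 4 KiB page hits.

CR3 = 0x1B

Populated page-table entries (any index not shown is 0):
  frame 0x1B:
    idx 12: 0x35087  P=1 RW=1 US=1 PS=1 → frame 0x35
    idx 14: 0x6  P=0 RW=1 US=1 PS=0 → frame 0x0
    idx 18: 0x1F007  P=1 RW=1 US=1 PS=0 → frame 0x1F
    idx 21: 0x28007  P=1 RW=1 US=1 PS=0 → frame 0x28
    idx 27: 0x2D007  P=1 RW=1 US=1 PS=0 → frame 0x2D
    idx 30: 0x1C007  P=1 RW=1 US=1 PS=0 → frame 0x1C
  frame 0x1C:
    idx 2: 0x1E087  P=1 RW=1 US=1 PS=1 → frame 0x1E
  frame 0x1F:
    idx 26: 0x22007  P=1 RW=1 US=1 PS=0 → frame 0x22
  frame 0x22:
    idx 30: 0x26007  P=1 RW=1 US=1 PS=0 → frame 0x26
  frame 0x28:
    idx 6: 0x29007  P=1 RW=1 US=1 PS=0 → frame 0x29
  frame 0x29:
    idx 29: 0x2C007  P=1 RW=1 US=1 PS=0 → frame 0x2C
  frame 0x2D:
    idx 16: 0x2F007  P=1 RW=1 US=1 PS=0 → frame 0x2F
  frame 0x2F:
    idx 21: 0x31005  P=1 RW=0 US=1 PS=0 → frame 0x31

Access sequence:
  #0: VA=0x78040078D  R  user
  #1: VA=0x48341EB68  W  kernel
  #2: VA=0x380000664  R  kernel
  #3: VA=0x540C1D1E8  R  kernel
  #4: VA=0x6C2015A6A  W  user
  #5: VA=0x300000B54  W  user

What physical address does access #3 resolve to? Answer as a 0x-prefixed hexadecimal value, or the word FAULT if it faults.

Walk each access:
#0 VA=0x78040078D (r,user):
  lvl0: tbl 0x1B, slot 30 ⇒ 0x1C007 (P1/RW1/US1/PS0)
  lvl1: tbl 0x1C, slot 2 ⇒ 0x1E087 (P1/RW1/US1/PS1)
  → PA=0x1E78D (huge @L1)  (2 entries read)
#1 VA=0x48341EB68 (w,kernel):
  lvl0: tbl 0x1B, slot 18 ⇒ 0x1F007 (P1/RW1/US1/PS0)
  lvl1: tbl 0x1F, slot 26 ⇒ 0x22007 (P1/RW1/US1/PS0)
  lvl2: tbl 0x22, slot 30 ⇒ 0x26007 (P1/RW1/US1/PS0)
  → PA=0x26B68  (3 entries read)
#2 VA=0x380000664 (r,kernel):
  lvl0: tbl 0x1B, slot 14 ⇒ 0x6 (P0/RW1/US1/PS0)
  ✗ PAGE_NOT_PRESENT  [1 reads]
#3 VA=0x540C1D1E8 (r,kernel):
  lvl0: tbl 0x1B, slot 21 ⇒ 0x28007 (P1/RW1/US1/PS0)
  lvl1: tbl 0x28, slot 6 ⇒ 0x29007 (P1/RW1/US1/PS0)
  lvl2: tbl 0x29, slot 29 ⇒ 0x2C007 (P1/RW1/US1/PS0)
  → PA=0x2C1E8  (3 entries read)
#4 VA=0x6C2015A6A (w,user):
  lvl0: tbl 0x1B, slot 27 ⇒ 0x2D007 (P1/RW1/US1/PS0)
  lvl1: tbl 0x2D, slot 16 ⇒ 0x2F007 (P1/RW1/US1/PS0)
  lvl2: tbl 0x2F, slot 21 ⇒ 0x31005 (P1/RW0/US1/PS0)
  ✗ PROTECTION_VIOLATION  [3 reads]
#5 VA=0x300000B54 (w,user):
  lvl0: tbl 0x1B, slot 12 ⇒ 0x35087 (P1/RW1/US1/PS1)
  → PA=0x35B54 (huge @L0)  (1 entries read)

Access #3 PA: 0x2C1E8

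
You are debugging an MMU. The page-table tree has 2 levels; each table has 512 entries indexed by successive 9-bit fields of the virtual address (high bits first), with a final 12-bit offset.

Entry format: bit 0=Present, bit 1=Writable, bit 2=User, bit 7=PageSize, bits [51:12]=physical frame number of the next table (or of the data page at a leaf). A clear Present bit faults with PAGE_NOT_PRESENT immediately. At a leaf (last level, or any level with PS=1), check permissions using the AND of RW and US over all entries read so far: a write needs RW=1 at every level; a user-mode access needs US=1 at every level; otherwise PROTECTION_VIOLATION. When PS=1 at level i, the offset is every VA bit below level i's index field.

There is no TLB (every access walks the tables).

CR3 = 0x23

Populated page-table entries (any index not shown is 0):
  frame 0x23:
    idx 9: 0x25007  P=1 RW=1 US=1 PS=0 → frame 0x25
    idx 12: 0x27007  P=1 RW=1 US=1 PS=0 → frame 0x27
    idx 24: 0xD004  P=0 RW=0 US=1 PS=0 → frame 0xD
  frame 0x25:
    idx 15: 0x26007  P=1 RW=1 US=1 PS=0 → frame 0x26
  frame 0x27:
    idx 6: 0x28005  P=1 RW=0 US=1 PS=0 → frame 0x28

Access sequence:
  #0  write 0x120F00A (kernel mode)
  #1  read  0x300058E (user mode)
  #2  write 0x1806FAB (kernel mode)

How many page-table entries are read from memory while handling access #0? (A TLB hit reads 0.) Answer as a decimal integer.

Trace:
#0 VA=0x120F00A (w,kernel):
  L0: frame=0x23 idx=9 entry=0x25007 [P=1 RW=1 US=1 PS=0]
  L1: frame=0x25 idx=15 entry=0x26007 [P=1 RW=1 US=1 PS=0]
  ✓ 0x2600A  — 2 lookups
#1 VA=0x300058E (r,user):
  L0: frame=0x23 idx=24 entry=0xD004 [P=0 RW=0 US=1 PS=0]
  ✗ PAGE_NOT_PRESENT  [1 reads]
#2 VA=0x1806FAB (w,kernel):
  L0: frame=0x23 idx=12 entry=0x27007 [P=1 RW=1 US=1 PS=0]
  L1: frame=0x27 idx=6 entry=0x28005 [P=1 RW=0 US=1 PS=0]
  ✗ PROTECTION_VIOLATION  [2 reads]

Entries read for #0: 2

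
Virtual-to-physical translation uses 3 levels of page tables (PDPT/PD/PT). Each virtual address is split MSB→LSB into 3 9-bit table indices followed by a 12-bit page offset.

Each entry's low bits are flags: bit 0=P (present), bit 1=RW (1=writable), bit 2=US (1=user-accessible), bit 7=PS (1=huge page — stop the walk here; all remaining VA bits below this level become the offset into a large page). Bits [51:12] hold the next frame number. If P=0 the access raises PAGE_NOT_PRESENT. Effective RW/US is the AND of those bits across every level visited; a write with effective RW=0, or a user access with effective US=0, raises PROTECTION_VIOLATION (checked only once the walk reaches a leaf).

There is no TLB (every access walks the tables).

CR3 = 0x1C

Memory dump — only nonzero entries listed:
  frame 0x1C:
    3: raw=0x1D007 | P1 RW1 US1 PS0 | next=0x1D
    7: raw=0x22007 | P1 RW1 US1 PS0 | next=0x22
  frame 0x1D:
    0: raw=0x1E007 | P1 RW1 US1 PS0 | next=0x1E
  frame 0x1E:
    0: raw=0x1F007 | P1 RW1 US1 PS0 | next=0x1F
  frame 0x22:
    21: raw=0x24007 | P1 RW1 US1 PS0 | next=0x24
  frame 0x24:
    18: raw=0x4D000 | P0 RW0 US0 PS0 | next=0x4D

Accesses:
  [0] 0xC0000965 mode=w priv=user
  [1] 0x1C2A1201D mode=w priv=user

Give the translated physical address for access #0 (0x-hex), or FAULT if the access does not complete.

Trace:
#0 VA=0xC0000965 (w,user):
  [0] read 0x1C idx=3: raw=0x1D007 flags P=1 W=1 U=1 S=0
  [1] read 0x1D idx=0: raw=0x1E007 flags P=1 W=1 U=1 S=0
  [2] read 0x1E idx=0: raw=0x1F007 flags P=1 W=1 U=1 S=0
  ⇒ phys 0x1F965  [3 reads]
#1 VA=0x1C2A1201D (w,user):
  [0] read 0x1C idx=7: raw=0x22007 flags P=1 W=1 U=1 S=0
  [1] read 0x22 idx=21: raw=0x24007 flags P=1 W=1 U=1 S=0
  [2] read 0x24 idx=18: raw=0x4D000 flags P=0 W=0 U=0 S=0
  ⇒ fault: PAGE_NOT_PRESENT  — 3 lookups

Access #0 PA: 0x1F965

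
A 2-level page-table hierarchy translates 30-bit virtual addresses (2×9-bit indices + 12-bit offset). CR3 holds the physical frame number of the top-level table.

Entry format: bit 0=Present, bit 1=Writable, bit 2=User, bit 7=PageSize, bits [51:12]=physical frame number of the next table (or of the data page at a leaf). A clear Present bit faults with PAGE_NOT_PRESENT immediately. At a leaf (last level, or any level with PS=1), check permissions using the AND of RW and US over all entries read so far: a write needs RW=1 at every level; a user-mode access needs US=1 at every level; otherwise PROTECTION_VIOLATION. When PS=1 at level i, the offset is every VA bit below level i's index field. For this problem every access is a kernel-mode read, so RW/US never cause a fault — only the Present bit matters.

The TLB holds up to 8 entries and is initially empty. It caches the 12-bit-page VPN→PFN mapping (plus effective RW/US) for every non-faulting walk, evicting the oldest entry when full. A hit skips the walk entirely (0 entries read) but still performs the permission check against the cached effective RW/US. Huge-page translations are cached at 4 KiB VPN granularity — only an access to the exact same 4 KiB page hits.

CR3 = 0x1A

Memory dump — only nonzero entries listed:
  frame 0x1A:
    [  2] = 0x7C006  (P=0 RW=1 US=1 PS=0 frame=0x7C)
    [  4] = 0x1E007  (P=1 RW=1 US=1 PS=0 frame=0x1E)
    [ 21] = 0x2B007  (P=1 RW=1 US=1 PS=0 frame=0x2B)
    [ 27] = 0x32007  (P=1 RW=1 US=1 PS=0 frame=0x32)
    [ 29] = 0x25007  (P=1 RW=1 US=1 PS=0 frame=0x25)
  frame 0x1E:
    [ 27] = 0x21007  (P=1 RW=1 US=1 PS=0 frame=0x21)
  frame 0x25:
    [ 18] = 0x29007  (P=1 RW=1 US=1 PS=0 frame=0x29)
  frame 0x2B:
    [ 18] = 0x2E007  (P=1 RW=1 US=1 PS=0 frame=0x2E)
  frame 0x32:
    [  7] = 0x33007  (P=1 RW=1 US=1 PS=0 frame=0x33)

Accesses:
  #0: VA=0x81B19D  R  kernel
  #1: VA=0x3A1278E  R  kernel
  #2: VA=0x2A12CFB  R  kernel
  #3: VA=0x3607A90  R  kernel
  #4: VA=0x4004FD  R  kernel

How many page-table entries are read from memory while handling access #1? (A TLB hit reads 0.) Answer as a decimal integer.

Trace:
#0 VA=0x81B19D (r,kernel):
  L0 @0x1A[4] → 0x1E007  P=1,RW=1,US=1,PS=0
  L1 @0x1E[27] → 0x21007  P=1,RW=1,US=1,PS=0
  ✓ 0x2119D  — 2 lookups
#1 VA=0x3A1278E (r,kernel):
  L0 @0x1A[29] → 0x25007  P=1,RW=1,US=1,PS=0
  L1 @0x25[18] → 0x29007  P=1,RW=1,US=1,PS=0
  ✓ 0x2978E  — 2 lookups
#2 VA=0x2A12CFB (r,kernel):
  L0 @0x1A[21] → 0x2B007  P=1,RW=1,US=1,PS=0
  L1 @0x2B[18] → 0x2E007  P=1,RW=1,US=1,PS=0
  ✓ 0x2ECFB  — 2 lookups
#3 VA=0x3607A90 (r,kernel):
  L0 @0x1A[27] → 0x32007  P=1,RW=1,US=1,PS=0
  L1 @0x32[7] → 0x33007  P=1,RW=1,US=1,PS=0
  ✓ 0x33A90  — 2 lookups
#4 VA=0x4004FD (r,kernel):
  L0 @0x1A[2] → 0x7C006  P=0,RW=1,US=1,PS=0
  ⇒ fault: PAGE_NOT_PRESENT  — 1 lookups

Entries read for #1: 2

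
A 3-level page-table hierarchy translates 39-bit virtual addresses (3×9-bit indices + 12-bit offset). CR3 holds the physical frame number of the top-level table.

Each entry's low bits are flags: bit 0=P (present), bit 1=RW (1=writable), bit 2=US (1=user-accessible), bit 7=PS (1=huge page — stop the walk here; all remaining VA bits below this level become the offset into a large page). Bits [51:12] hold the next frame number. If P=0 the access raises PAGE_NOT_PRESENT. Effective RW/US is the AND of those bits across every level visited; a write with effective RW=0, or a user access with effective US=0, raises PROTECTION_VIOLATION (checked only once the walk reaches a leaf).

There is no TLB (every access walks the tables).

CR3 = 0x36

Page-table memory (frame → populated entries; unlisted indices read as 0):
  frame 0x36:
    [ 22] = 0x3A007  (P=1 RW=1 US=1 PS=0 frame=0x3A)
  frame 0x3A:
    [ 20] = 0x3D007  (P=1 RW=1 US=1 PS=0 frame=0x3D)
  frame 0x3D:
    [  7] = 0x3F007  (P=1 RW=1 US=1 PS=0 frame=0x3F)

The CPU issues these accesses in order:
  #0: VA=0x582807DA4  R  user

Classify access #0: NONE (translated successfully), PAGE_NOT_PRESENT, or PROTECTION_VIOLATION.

Per-access translation:
#0 VA=0x582807DA4 (r,user):
  lvl0: tbl 0x36, slot 22 ⇒ 0x3A007 (P1/RW1/US1/PS0)
  lvl1: tbl 0x3A, slot 20 ⇒ 0x3D007 (P1/RW1/US1/PS0)
  lvl2: tbl 0x3D, slot 7 ⇒ 0x3F007 (P1/RW1/US1/PS0)
  ✓ 0x3FDA4  — 3 lookups

Access #0 fault: NONE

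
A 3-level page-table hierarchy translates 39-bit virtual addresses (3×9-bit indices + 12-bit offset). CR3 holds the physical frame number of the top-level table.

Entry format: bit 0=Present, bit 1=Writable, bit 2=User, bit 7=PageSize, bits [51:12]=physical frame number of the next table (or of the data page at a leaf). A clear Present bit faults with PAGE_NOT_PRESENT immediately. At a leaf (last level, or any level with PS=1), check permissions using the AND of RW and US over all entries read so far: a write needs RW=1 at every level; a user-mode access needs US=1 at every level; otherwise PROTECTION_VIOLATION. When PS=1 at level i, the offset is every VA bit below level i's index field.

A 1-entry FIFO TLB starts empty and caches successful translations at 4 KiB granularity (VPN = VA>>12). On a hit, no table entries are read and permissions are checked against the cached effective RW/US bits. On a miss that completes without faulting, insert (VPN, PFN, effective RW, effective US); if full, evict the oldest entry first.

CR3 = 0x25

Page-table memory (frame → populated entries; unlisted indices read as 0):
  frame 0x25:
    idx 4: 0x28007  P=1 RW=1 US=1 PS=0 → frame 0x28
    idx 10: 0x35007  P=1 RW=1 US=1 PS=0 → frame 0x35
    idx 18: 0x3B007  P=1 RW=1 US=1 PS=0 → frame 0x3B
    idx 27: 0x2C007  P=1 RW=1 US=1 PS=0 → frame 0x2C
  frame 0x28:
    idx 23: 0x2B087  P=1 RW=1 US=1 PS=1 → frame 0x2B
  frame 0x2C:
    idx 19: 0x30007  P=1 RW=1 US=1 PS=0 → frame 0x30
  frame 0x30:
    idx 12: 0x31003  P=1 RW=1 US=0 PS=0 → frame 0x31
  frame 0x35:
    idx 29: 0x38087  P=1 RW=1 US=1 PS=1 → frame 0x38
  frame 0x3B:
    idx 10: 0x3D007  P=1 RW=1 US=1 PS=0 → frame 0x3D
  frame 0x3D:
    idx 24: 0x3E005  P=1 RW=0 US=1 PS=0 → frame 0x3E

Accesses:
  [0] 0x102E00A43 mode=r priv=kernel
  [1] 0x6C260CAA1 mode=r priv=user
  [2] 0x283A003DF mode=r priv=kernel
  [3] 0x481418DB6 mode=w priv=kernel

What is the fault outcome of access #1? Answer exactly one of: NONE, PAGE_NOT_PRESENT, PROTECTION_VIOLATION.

Per-access translation:
#0 VA=0x102E00A43 (r,kernel):
  L0 @0x25[4] → 0x28007  P=1,RW=1,US=1,PS=0
  L1 @0x28[23] → 0x2B087  P=1,RW=1,US=1,PS=1
  → PA=0x2BA43 (huge @L1)  (2 entries read)
#1 VA=0x6C260CAA1 (r,user):
  L0 @0x25[27] → 0x2C007  P=1,RW=1,US=1,PS=0
  L1 @0x2C[19] → 0x30007  P=1,RW=1,US=1,PS=0
  L2 @0x30[12] → 0x31003  P=1,RW=1,US=0,PS=0
  ⇒ fault: PROTECTION_VIOLATION  — 3 lookups
#2 VA=0x283A003DF (r,kernel):
  L0 @0x25[10] → 0x35007  P=1,RW=1,US=1,PS=0
  L1 @0x35[29] → 0x38087  P=1,RW=1,US=1,PS=1
  → PA=0x383DF (huge @L1)  (2 entries read)
#3 VA=0x481418DB6 (w,kernel):
  L0 @0x25[18] → 0x3B007  P=1,RW=1,US=1,PS=0
  L1 @0x3B[10] → 0x3D007  P=1,RW=1,US=1,PS=0
  L2 @0x3D[24] → 0x3E005  P=1,RW=0,US=1,PS=0
  ⇒ fault: PROTECTION_VIOLATION  — 3 lookups

Access #1 fault: PROTECTION_VIOLATION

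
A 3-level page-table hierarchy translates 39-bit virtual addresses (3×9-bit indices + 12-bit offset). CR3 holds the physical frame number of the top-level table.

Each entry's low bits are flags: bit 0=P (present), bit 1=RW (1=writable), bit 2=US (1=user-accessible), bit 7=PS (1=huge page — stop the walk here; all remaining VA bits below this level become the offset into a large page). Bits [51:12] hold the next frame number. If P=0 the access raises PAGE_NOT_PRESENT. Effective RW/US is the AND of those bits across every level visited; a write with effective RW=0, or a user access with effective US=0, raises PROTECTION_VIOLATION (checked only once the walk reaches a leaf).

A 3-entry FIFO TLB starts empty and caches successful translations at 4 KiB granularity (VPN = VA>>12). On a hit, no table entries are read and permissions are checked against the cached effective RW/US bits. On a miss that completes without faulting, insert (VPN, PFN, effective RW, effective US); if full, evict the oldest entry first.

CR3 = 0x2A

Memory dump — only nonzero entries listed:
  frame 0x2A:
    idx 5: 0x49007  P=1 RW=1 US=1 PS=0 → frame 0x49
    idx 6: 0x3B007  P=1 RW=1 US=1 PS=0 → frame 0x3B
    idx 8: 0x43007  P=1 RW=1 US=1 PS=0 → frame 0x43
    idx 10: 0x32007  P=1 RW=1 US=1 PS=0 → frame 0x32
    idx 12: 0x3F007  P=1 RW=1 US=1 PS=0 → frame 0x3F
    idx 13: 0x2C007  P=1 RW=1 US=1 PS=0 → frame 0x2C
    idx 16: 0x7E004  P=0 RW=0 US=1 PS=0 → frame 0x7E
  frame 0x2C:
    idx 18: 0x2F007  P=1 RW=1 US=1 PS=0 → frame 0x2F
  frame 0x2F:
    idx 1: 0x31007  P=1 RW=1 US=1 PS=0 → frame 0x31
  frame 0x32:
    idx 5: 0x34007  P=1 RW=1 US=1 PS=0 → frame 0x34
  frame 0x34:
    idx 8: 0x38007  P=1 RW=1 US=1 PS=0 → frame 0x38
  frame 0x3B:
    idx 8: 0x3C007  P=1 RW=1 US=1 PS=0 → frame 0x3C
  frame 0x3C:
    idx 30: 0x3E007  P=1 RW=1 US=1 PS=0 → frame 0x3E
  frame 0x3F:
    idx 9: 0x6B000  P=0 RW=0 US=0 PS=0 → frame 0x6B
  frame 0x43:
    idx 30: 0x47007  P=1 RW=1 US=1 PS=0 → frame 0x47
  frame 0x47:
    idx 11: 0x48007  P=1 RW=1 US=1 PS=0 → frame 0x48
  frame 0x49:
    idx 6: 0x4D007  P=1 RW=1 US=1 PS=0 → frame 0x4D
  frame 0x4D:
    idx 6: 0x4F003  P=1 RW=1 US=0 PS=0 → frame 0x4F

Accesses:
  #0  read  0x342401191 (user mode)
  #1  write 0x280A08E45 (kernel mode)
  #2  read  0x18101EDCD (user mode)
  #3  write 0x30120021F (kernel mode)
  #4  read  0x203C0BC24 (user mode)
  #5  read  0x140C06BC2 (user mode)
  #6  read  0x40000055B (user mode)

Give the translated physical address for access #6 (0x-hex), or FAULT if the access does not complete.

Trace:
#0 VA=0x342401191 (r,user):
  [0] read 0x2A idx=13: raw=0x2C007 flags P=1 W=1 U=1 S=0
  [1] read 0x2C idx=18: raw=0x2F007 flags P=1 W=1 U=1 S=0
  [2] read 0x2F idx=1: raw=0x31007 flags P=1 W=1 U=1 S=0
  ✓ 0x31191  — 3 lookups
#1 VA=0x280A08E45 (w,kernel):
  [0] read 0x2A idx=10: raw=0x32007 flags P=1 W=1 U=1 S=0
  [1] read 0x32 idx=5: raw=0x34007 flags P=1 W=1 U=1 S=0
  [2] read 0x34 idx=8: raw=0x38007 flags P=1 W=1 U=1 S=0
  ✓ 0x38E45  — 3 lookups
#2 VA=0x18101EDCD (r,user):
  [0] read 0x2A idx=6: raw=0x3B007 flags P=1 W=1 U=1 S=0
  [1] read 0x3B idx=8: raw=0x3C007 flags P=1 W=1 U=1 S=0
  [2] read 0x3C idx=30: raw=0x3E007 flags P=1 W=1 U=1 S=0
  ✓ 0x3EDCD  — 3 lookups
#3 VA=0x30120021F (w,kernel):
  [0] read 0x2A idx=12: raw=0x3F007 flags P=1 W=1 U=1 S=0
  [1] read 0x3F idx=9: raw=0x6B000 flags P=0 W=0 U=0 S=0
  ✗ PAGE_NOT_PRESENT  [2 reads]
#4 VA=0x203C0BC24 (r,user):
  [0] read 0x2A idx=8: raw=0x43007 flags P=1 W=1 U=1 S=0
  [1] read 0x43 idx=30: raw=0x47007 flags P=1 W=1 U=1 S=0
  [2] read 0x47 idx=11: raw=0x48007 flags P=1 W=1 U=1 S=0
  ✓ 0x48C24  — 3 lookups
#5 VA=0x140C06BC2 (r,user):
  [0] read 0x2A idx=5: raw=0x49007 flags P=1 W=1 U=1 S=0
  [1] read 0x49 idx=6: raw=0x4D007 flags P=1 W=1 U=1 S=0
  [2] read 0x4D idx=6: raw=0x4F003 flags P=1 W=1 U=0 S=0
  ✗ PROTECTION_VIOLATION  [3 reads]
#6 VA=0x40000055B (r,user):
  [0] read 0x2A idx=16: raw=0x7E004 flags P=0 W=0 U=1 S=0
  ✗ PAGE_NOT_PRESENT  [1 reads]

Access #6 PA: FAULT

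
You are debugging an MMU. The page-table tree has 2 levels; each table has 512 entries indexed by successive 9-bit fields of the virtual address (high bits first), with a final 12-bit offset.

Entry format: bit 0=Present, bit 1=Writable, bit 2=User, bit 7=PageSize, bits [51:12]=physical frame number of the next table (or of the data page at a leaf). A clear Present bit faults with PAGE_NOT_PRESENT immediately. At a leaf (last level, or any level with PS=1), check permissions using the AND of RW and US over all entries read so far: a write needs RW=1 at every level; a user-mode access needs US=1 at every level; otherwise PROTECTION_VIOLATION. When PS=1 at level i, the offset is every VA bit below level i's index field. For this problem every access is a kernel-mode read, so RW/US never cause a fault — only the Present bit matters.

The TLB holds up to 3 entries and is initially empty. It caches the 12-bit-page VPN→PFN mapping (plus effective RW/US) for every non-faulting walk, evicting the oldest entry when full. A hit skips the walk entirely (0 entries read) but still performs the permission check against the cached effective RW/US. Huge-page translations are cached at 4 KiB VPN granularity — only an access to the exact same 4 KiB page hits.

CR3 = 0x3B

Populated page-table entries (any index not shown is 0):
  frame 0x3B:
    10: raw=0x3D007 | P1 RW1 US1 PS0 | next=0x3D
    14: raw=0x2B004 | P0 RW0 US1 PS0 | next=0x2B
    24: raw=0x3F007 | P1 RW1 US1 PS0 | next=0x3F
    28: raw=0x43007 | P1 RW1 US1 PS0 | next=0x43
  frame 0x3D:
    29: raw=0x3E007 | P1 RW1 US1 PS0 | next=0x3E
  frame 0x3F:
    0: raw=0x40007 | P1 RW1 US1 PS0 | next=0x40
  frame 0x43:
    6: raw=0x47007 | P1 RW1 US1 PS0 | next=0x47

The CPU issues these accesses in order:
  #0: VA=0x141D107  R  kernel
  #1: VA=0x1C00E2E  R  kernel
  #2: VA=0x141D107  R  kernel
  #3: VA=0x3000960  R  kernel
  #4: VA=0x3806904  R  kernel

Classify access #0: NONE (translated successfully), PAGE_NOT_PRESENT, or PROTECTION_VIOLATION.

Walk each access:
#0 VA=0x141D107 (r,kernel):
  L0: frame=0x3B idx=10 entry=0x3D007 [P=1 RW=1 US=1 PS=0]
  L1: frame=0x3D idx=29 entry=0x3E007 [P=1 RW=1 US=1 PS=0]
  ⇒ phys 0x3E107  [2 reads]
#1 VA=0x1C00E2E (r,kernel):
  L0: frame=0x3B idx=14 entry=0x2B004 [P=0 RW=0 US=1 PS=0]
  ✗ PAGE_NOT_PRESENT  [1 reads]
#2 VA=0x141D107 (r,kernel):
  TLB hit vpn=0x141D → PA=0x3E107
#3 VA=0x3000960 (r,kernel):
  L0: frame=0x3B idx=24 entry=0x3F007 [P=1 RW=1 US=1 PS=0]
  L1: frame=0x3F idx=0 entry=0x40007 [P=1 RW=1 US=1 PS=0]
  ⇒ phys 0x40960  [2 reads]
#4 VA=0x3806904 (r,kernel):
  L0: frame=0x3B idx=28 entry=0x43007 [P=1 RW=1 US=1 PS=0]
  L1: frame=0x43 idx=6 entry=0x47007 [P=1 RW=1 US=1 PS=0]
  ⇒ phys 0x47904  [2 reads]

Access #0 fault: NONE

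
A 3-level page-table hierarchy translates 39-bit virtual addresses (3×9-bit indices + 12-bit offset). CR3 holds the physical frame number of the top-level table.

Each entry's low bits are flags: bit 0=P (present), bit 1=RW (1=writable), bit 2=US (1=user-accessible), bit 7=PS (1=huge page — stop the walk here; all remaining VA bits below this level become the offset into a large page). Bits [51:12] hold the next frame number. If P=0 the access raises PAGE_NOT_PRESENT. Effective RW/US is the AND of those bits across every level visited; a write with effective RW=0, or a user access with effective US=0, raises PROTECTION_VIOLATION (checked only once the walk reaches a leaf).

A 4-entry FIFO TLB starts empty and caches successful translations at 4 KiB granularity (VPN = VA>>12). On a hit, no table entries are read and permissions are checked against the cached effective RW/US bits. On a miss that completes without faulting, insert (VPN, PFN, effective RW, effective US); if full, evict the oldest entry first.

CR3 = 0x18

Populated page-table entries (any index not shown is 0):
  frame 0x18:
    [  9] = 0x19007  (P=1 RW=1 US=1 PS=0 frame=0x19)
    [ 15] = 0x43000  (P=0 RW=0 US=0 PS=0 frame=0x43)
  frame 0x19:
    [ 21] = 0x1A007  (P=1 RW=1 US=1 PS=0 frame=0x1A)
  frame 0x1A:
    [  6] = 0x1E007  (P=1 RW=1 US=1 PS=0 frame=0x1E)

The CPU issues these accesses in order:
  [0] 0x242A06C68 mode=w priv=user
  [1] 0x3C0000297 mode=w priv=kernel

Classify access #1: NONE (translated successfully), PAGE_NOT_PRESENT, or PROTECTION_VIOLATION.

Per-access translation:
#0 VA=0x242A06C68 (w,user):
  L0: frame=0x18 idx=9 entry=0x19007 [P=1 RW=1 US=1 PS=0]
  L1: frame=0x19 idx=21 entry=0x1A007 [P=1 RW=1 US=1 PS=0]
  L2: frame=0x1A idx=6 entry=0x1E007 [P=1 RW=1 US=1 PS=0]
  ⇒ phys 0x1EC68  [3 reads]
#1 VA=0x3C0000297 (w,kernel):
  L0: frame=0x18 idx=15 entry=0x43000 [P=0 RW=0 US=0 PS=0]
  ✗ PAGE_NOT_PRESENT  [1 reads]

Access #1 fault: PAGE_NOT_PRESENT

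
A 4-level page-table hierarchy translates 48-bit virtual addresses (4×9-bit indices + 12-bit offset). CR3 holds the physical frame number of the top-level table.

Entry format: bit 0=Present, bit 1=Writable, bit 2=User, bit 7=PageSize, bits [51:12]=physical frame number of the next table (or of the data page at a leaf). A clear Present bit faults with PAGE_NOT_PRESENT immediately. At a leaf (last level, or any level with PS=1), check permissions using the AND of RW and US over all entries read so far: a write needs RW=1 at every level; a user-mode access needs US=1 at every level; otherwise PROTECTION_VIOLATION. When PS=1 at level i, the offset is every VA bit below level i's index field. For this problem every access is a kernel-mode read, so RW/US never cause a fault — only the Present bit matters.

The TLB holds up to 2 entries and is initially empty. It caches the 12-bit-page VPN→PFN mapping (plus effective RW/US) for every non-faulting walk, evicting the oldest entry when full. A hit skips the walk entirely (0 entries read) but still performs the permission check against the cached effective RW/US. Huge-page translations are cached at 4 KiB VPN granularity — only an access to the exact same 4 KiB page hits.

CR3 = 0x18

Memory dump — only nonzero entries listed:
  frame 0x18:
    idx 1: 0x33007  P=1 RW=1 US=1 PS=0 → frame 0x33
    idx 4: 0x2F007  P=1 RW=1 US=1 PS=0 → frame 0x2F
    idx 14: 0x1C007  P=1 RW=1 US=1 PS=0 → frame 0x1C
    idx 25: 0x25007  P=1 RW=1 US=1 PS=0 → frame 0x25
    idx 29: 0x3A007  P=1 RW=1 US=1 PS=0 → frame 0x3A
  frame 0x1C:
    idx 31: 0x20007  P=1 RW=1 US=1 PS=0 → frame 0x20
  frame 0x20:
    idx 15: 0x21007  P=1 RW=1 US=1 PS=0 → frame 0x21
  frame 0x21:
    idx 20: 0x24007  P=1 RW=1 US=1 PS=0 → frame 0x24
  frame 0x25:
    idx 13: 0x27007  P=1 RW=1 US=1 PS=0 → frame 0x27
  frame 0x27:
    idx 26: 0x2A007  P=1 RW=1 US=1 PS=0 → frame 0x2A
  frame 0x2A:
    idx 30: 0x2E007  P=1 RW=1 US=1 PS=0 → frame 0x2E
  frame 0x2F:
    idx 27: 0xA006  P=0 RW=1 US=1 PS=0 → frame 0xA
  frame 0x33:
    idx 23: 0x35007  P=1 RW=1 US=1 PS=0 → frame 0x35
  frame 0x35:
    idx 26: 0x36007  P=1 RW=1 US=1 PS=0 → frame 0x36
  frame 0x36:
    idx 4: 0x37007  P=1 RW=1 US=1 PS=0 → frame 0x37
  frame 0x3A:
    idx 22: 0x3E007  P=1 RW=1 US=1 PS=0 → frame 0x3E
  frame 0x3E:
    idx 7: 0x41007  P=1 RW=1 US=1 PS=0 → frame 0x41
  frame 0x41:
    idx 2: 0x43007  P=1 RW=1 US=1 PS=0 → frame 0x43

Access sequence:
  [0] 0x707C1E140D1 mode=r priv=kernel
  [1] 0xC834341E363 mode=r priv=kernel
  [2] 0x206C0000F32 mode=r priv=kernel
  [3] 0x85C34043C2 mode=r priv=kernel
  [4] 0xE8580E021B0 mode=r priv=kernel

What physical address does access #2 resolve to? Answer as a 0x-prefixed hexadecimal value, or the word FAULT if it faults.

Per-access translation:
#0 VA=0x707C1E140D1 (r,kernel):
  L0 @0x18[14] → 0x1C007  P=1,RW=1,US=1,PS=0
  L1 @0x1C[31] → 0x20007  P=1,RW=1,US=1,PS=0
  L2 @0x20[15] → 0x21007  P=1,RW=1,US=1,PS=0
  L3 @0x21[20] → 0x24007  P=1,RW=1,US=1,PS=0
  → PA=0x240D1  (4 entries read)
#1 VA=0xC834341E363 (r,kernel):
  L0 @0x18[25] → 0x25007  P=1,RW=1,US=1,PS=0
  L1 @0x25[13] → 0x27007  P=1,RW=1,US=1,PS=0
  L2 @0x27[26] → 0x2A007  P=1,RW=1,US=1,PS=0
  L3 @0x2A[30] → 0x2E007  P=1,RW=1,US=1,PS=0
  → PA=0x2E363  (4 entries read)
#2 VA=0x206C0000F32 (r,kernel):
  L0 @0x18[4] → 0x2F007  P=1,RW=1,US=1,PS=0
  L1 @0x2F[27] → 0xA006  P=0,RW=1,US=1,PS=0
  → PAGE_NOT_PRESENT  (2 entries read)
#3 VA=0x85C34043C2 (r,kernel):
  L0 @0x18[1] → 0x33007  P=1,RW=1,US=1,PS=0
  L1 @0x33[23] → 0x35007  P=1,RW=1,US=1,PS=0
  L2 @0x35[26] → 0x36007  P=1,RW=1,US=1,PS=0
  L3 @0x36[4] → 0x37007  P=1,RW=1,US=1,PS=0
  → PA=0x373C2  (4 entries read)
#4 VA=0xE8580E021B0 (r,kernel):
  L0 @0x18[29] → 0x3A007  P=1,RW=1,US=1,PS=0
  L1 @0x3A[22] → 0x3E007  P=1,RW=1,US=1,PS=0
  L2 @0x3E[7] → 0x41007  P=1,RW=1,US=1,PS=0
  L3 @0x41[2] → 0x43007  P=1,RW=1,US=1,PS=0
  → PA=0x431B0  (4 entries read)

Access #2 PA: FAULT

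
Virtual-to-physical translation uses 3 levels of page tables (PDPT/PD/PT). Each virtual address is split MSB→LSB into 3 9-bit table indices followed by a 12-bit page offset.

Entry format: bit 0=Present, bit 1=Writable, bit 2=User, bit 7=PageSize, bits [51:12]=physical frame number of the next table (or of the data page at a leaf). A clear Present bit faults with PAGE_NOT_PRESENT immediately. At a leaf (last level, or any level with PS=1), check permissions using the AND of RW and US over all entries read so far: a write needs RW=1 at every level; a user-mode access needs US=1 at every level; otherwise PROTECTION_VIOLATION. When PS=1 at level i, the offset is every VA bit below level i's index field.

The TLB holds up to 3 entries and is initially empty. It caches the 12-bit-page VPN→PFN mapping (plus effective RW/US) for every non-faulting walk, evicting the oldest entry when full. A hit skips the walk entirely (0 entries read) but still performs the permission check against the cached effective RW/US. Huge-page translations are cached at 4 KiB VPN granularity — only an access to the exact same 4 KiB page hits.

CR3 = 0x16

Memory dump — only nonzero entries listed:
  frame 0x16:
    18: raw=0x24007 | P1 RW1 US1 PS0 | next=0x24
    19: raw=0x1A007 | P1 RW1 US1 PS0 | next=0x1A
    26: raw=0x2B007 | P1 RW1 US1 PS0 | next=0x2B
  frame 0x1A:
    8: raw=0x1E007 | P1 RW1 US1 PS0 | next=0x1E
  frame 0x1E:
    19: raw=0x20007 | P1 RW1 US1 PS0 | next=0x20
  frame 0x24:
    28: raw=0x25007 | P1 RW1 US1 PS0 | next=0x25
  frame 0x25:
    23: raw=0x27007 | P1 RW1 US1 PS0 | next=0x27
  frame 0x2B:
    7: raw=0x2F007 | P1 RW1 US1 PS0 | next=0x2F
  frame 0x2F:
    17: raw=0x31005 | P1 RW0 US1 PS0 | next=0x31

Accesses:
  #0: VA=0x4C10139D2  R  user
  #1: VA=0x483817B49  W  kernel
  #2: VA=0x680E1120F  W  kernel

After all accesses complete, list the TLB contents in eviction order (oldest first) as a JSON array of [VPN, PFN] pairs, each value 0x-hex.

Walk each access:
#0 VA=0x4C10139D2 (r,user):
  lvl0: tbl 0x16, slot 19 ⇒ 0x1A007 (P1/RW1/US1/PS0)
  lvl1: tbl 0x1A, slot 8 ⇒ 0x1E007 (P1/RW1/US1/PS0)
  lvl2: tbl 0x1E, slot 19 ⇒ 0x20007 (P1/RW1/US1/PS0)
  → PA=0x209D2  (3 entries read)
#1 VA=0x483817B49 (w,kernel):
  lvl0: tbl 0x16, slot 18 ⇒ 0x24007 (P1/RW1/US1/PS0)
  lvl1: tbl 0x24, slot 28 ⇒ 0x25007 (P1/RW1/US1/PS0)
  lvl2: tbl 0x25, slot 23 ⇒ 0x27007 (P1/RW1/US1/PS0)
  → PA=0x27B49  (3 entries read)
#2 VA=0x680E1120F (w,kernel):
  lvl0: tbl 0x16, slot 26 ⇒ 0x2B007 (P1/RW1/US1/PS0)
  lvl1: tbl 0x2B, slot 7 ⇒ 0x2F007 (P1/RW1/US1/PS0)
  lvl2: tbl 0x2F, slot 17 ⇒ 0x31005 (P1/RW0/US1/PS0)
  → PROTECTION_VIOLATION  (3 entries read)

TLB: [["0x4C1013", "0x20"], ["0x483817", "0x27"]]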